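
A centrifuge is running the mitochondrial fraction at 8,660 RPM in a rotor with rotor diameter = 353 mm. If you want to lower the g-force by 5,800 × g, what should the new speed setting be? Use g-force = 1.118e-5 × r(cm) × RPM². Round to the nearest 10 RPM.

r = 353 mm / 2 = 176.5 mm = 17.65 cm
Current RCF = 1.118 × 10⁻⁵ × 17.65 × (8660)² = 1.118 × 10⁻⁵ × 17.65 × 74,995,600 ≈ 14,798.7 × g
Target RCF = 14,798.7 − 5,800 = 8,998.7 × g
N² = 8,998.7 / (19.7327 × 10⁻⁵) = 45,602,984
N ≈ √45,602,984 ≈ 6,753.0

6750 RPM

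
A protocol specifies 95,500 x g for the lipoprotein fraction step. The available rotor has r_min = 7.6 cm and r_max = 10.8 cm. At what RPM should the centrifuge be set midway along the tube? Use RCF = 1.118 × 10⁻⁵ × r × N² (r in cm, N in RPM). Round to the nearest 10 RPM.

r_avg = (7.6 + 10.8) / 2 = 9.2 cm
95,500 = 1.118 × 10⁻⁵ × 9.2 × N²
N² = 95,500 / (10.2856 × 10⁻⁵) = 928,482,539
N ≈ √928,482,539 ≈ 30,471.0

30470 RPM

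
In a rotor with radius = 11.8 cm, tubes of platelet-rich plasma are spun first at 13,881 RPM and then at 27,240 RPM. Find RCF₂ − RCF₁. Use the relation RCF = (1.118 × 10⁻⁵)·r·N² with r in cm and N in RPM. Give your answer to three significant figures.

≈ 72500 g

RCF₁ = 1.118 × 10⁻⁵ × 11.8 × (13881)² = 1.118 × 10⁻⁵ × 11.8 × 192,682,161 ≈ 25,419.4 × g
RCF₂ = 1.118 × 10⁻⁵ × 11.8 × (27240)² = 1.118 × 10⁻⁵ × 11.8 × 742,017,600 ≈ 97,889.9 × g
Increase = 97,889.9 − 25,419.4 = 72,470.5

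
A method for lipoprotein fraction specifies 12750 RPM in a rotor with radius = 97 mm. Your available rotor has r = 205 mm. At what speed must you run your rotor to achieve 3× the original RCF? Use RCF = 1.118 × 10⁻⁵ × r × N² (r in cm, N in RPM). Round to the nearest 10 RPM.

15190 RPM

Original rotor: r = 97 mm = 9.7 cm
RCF_original = 1.118 × 10⁻⁵ × 9.7 × (12750)² = 1.118 × 10⁻⁵ × 9.7 × 162,562,500 ≈ 17,629.3 × g
Target RCF = 3 × 17,629.3 ≈ 52,887.9 × g
Your rotor: r = 205 mm = 20.5 cm
52,887.9 = 1.118 × 10⁻⁵ × 20.5 × N²
N² = 52,887.9 / (22.919 × 10⁻⁵) = 230,760,068
N ≈ √230,760,068 ≈ 15,190.8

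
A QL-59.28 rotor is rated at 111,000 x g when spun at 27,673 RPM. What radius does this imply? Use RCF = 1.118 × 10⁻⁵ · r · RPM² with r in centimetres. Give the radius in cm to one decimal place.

13.0 cm

111000 = 1.118 × 10⁻⁵ × r × (27673)²
r = 111000 / (1.118 × 10⁻⁵ × 765,794,929) = 111000 / 8561.587 ≈ 12.965 cm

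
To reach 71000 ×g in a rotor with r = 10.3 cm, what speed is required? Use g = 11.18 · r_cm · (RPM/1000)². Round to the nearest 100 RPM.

RCF = 11.18 × r × (N/1000)²
71,000 = 11.18 × 10.3 × (N/1000)²
(N/1000)² = 71,000 / 115.154 = 616.5656
N = 1000 × √616.5656 ≈ 24,830.7

24800 RPM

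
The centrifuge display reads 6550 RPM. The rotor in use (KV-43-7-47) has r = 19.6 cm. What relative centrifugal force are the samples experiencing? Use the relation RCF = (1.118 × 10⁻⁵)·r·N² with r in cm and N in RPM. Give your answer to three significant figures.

≈ 9400 ×g

RCF = 1.118 × 10⁻⁵ × r × N²
RCF = 1.118 × 10⁻⁵ × 19.6 × (6550)² = 1.118 × 10⁻⁵ × 19.6 × 42,902,500 ≈ 9,401.1 × g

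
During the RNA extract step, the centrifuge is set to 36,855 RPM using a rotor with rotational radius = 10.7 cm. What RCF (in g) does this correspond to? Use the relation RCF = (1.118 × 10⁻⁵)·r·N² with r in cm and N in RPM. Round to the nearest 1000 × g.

RCF ≈ 162000 g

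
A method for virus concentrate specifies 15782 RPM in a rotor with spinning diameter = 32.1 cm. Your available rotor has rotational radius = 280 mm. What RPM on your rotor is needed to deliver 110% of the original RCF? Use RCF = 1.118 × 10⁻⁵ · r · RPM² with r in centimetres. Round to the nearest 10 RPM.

Original rotor: r = 32.1 / 2 = 16.05 cm
RCF = 1.118 × 10⁻⁵ × r × N²
RCF_original = 1.118 × 10⁻⁵ × 16.05 × (15782)² = 1.118 × 10⁻⁵ × 16.05 × 249,071,524 ≈ 44,693.1 × g
Target RCF = 1.1 × 44,693.1 ≈ 49,162.4 × g
Your rotor: r = 280 mm = 28.0 cm
49,162.4 = 1.118 × 10⁻⁵ × 28 × N²
N² = 49,162.4 / (31.304 × 10⁻⁵) = 157,048,301
N ≈ √157,048,301 ≈ 12,531.9

12530 RPM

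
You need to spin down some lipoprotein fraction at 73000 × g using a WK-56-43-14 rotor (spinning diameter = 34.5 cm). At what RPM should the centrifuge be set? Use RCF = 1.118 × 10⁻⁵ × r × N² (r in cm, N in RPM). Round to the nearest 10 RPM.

r = 34.5 / 2 = 17.25 cm
73,000 = 1.118 × 10⁻⁵ × 17.25 × N²
N² = 73,000 / (19.2855 × 10⁻⁵) = 378,522,724
N ≈ √378,522,724 ≈ 19,455.7

19460 RPM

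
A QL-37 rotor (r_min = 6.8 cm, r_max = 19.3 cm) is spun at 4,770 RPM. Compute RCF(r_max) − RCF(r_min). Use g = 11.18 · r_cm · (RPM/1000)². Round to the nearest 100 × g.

≈ 3200 ×g

RCF_max = 11.18 × 19.3 × (4.77)² = 11.18 × 19.3 × 22.7529 ≈ 4,909.5 × g
RCF_min = 11.18 × 6.8 × (4.77)² = 11.18 × 6.8 × 22.7529 ≈ 1,729.8 × g
ΔRCF = 4,909.5 − 1,729.8 = 3,179.7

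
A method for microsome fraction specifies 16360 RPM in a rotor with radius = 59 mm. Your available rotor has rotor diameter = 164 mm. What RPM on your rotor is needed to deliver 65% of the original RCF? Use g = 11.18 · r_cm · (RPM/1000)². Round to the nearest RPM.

≈ 11188 RPM

Original rotor: r = 59 mm = 5.9 cm
RCF_original = 11.18 × 5.9 × (16.36)² = 11.18 × 5.9 × 267.6496 ≈ 17,654.7 × g
Target RCF = 0.65 × 17,654.7 ≈ 11,475.6 × g
Your rotor: r = 164 mm / 2 = 82 mm = 8.2 cm
11,475.6 = 11.18 × 8.2 × (N/1000)²
(N/1000)² = 11,475.6 / 91.676 = 125.1756
N = 1000 × √125.1756 ≈ 11,188.2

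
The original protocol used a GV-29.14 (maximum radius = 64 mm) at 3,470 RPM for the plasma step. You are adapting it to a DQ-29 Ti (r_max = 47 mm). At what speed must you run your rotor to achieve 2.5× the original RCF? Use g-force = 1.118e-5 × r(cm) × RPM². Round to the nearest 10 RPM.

Original rotor: r = 64 mm = 6.4 cm
RCF_original = 1.118 × 10⁻⁵ × 6.4 × (3470)² = 1.118 × 10⁻⁵ × 6.4 × 12,040,900 ≈ 861.6 × g
Target RCF = 2.5 × 861.6 ≈ 2,154 × g
Your rotor: r = 47 mm = 4.7 cm
2,154 = 1.118 × 10⁻⁵ × 4.7 × N²
N² = 2,154 / (5.2546 × 10⁻⁵) = 40,992,654
N ≈ √40,992,654 ≈ 6,402.6

6400 RPM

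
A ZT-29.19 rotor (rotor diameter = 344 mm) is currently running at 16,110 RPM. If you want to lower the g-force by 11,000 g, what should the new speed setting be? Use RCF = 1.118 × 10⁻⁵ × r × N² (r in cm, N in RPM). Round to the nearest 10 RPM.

N₂ ≈ 14220 RPM

r = 344 mm / 2 = 172 mm = 17.2 cm
Current RCF = 1.118 × 10⁻⁵ × 17.2 × (16110)² = 1.118 × 10⁻⁵ × 17.2 × 259,532,100 ≈ 49,907 × g
Target RCF = 49,907 − 11,000 = 38,907 × g
N² = 38,907 / (19.2296 × 10⁻⁵) = 202,328,702
N ≈ √202,328,702 ≈ 14,224.2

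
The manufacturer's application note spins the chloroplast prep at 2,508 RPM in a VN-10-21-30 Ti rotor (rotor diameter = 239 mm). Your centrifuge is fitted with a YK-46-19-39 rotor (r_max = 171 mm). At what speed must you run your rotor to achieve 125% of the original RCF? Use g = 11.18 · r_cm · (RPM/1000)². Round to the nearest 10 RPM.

Original rotor: r = 239 mm / 2 = 119.5 mm = 11.95 cm
RCF_original = 11.18 × 11.95 × (2.508)² = 11.18 × 11.95 × 6.290064 ≈ 840.4 × g
Target RCF = 1.25 × 840.4 ≈ 1,050.5 × g
Your rotor: r = 171 mm = 17.1 cm
1,050.5 = 11.18 × 17.1 × (N/1000)²
(N/1000)² = 1,050.5 / 191.178 = 5.494879
N = 1000 × √5.494879 ≈ 2,344.1

2340 RPM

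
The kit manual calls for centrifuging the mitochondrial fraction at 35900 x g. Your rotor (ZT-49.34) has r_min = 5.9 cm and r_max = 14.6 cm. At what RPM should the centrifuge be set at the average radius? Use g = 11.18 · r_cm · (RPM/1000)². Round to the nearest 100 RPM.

r_avg = (5.9 + 14.6) / 2 = 10.25 cm
RCF = 11.18 × r × (N/1000)²
35,900 = 11.18 × 10.25 × (N/1000)²
(N/1000)² = 35,900 / 114.595 = 313.2772
N = 1000 × √313.2772 ≈ 17,699.6

17700 RPM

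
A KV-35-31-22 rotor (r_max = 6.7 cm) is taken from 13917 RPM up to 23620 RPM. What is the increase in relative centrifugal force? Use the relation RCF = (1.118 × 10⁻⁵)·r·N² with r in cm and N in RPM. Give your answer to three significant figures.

27300 x g

RCF₁ = 1.118 × 10⁻⁵ × 6.7 × (13917)² = 1.118 × 10⁻⁵ × 6.7 × 193,682,889 ≈ 14,508 × g
RCF₂ = 1.118 × 10⁻⁵ × 6.7 × (23620)² = 1.118 × 10⁻⁵ × 6.7 × 557,904,400 ≈ 41,790.4 × g
Increase = 41,790.4 − 14,508 = 27,282.4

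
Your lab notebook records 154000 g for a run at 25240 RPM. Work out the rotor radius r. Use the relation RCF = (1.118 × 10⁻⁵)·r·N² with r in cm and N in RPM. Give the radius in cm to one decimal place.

r ≈ 21.6 cm

154000 = 1.118 × 10⁻⁵ × r × (25240)²
r = 154000 / (1.118 × 10⁻⁵ × 637,057,600) = 154000 / 7122.304 ≈ 21.622 cm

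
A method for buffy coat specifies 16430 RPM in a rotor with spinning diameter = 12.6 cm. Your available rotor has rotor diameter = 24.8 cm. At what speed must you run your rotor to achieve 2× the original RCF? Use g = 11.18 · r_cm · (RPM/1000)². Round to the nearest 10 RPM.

≈ 16560 RPM

Original rotor: r = 12.6 / 2 = 6.3 cm
RCF = 11.18 × r × (N/1000)²
RCF_original = 11.18 × 6.3 × (16.43)² = 11.18 × 6.3 × 269.9449 ≈ 19,013.3 × g
Target RCF = 2 × 19,013.3 ≈ 38,026.6 × g
Your rotor: r = 24.8 / 2 = 12.4 cm
38,026.6 = 11.18 × 12.4 × (N/1000)²
(N/1000)² = 38,026.6 / 138.632 = 274.2989
N = 1000 × √274.2989 ≈ 16,562.0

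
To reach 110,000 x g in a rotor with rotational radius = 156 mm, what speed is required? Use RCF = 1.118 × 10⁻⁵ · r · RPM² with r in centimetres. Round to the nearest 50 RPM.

25100 RPM

r = 156 mm = 15.6 cm
RCF = 1.118 × 10⁻⁵ × r × N²
110,000 = 1.118 × 10⁻⁵ × 15.6 × N²
N² = 110,000 / (17.4408 × 10⁻⁵) = 630,705,014
N ≈ √630,705,014 ≈ 25,113.8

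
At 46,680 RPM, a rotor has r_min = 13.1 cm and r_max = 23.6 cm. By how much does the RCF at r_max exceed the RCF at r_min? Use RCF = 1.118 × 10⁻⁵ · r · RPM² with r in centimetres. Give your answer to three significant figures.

≈ 256000 g

ΔRCF = 1.118 × 10⁻⁵ × (r_max − r_min) × N² = 1.118 × 10⁻⁵ × 10.5 × 2,179,022,400 ≈ 255,795.4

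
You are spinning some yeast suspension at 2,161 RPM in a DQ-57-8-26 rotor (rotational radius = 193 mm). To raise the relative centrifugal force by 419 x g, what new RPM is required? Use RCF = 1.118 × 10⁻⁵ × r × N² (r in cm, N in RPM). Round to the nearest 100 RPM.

2600 RPM

r = 193 mm = 19.3 cm
Current RCF = 1.118 × 10⁻⁵ × 19.3 × (2161)² = 1.118 × 10⁻⁵ × 19.3 × 4,669,921 ≈ 1,007.6 × g
Target RCF = 1,007.6 + 419 = 1,426.6 × g
N² = 1,426.6 / (21.5774 × 10⁻⁵) = 6,611,547
N ≈ √6,611,547 ≈ 2,571.3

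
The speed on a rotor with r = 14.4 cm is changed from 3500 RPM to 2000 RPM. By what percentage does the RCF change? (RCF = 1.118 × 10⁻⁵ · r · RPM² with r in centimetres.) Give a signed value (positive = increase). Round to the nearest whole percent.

-67%

RCF ∝ N², so the ratio is (2000/3500)² = (0.571429)² = 0.3265.
Change = 0.3265 − 1 = -0.6735 → -67.3%.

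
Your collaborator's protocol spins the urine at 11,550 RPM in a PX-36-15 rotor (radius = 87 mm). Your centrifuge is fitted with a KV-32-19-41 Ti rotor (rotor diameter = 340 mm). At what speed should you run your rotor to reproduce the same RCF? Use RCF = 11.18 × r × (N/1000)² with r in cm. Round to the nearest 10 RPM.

8260 RPM

Original rotor: r = 87 mm = 8.7 cm
RCF_original = 11.18 × 8.7 × (11.55)² = 11.18 × 8.7 × 133.4025 ≈ 12,975.5 × g
Your rotor: r = 340 mm / 2 = 170 mm = 17 cm
12,975.5 = 11.18 × 17 × (N/1000)²
(N/1000)² = 12,975.5 / 190.06 = 68.27055
N = 1000 × √68.27055 ≈ 8,262.6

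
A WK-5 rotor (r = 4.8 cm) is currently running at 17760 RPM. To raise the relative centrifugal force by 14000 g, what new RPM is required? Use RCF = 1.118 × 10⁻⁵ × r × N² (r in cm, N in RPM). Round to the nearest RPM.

Current RCF = 1.118 × 10⁻⁵ × 4.8 × (17760)² = 1.118 × 10⁻⁵ × 4.8 × 315,417,600 ≈ 16,926.6 × g
Target RCF = 16,926.6 + 14,000 = 30,926.6 × g
N² = 30,926.6 / (5.3664 × 10⁻⁵) = 576,300,686
N ≈ √576,300,686 ≈ 24,006.3

N₂ ≈ 24006 RPM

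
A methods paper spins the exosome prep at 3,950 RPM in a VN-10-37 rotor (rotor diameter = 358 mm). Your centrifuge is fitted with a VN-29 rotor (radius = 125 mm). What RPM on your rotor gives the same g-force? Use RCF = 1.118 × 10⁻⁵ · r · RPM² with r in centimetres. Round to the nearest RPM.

≈ 4727 RPM

Original rotor: r = 358 mm / 2 = 179 mm = 17.9 cm
RCF = 1.118 × 10⁻⁵ × r × N²
RCF_original = 1.118 × 10⁻⁵ × 17.9 × (3950)² = 1.118 × 10⁻⁵ × 17.9 × 15,602,500 ≈ 3,122.4 × g
Your rotor: r = 125 mm = 12.5 cm
3,122.4 = 1.118 × 10⁻⁵ × 12.5 × N²
N² = 3,122.4 / (13.975 × 10⁻⁵) = 22,342,755
N ≈ √22,342,755 ≈ 4,726.8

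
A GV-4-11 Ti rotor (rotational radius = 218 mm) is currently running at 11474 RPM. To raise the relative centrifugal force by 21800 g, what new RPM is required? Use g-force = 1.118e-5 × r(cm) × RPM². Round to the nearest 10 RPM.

≈ 14870 RPM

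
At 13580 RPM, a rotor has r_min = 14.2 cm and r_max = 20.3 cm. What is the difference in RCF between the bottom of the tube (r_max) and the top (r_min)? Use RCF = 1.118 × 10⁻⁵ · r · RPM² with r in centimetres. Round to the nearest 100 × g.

ΔRCF = 1.118 × 10⁻⁵ × (r_max − r_min) × N² = 1.118 × 10⁻⁵ × 6.1 × 184,416,400 ≈ 12,576.8

ΔRCF ≈ 12600 x g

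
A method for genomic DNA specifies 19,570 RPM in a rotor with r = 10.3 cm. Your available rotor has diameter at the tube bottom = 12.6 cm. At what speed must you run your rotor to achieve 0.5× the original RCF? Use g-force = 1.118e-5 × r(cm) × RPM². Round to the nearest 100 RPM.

17700 RPM

RCF_original = 1.118 × 10⁻⁵ × 10.3 × (19570)² = 1.118 × 10⁻⁵ × 10.3 × 382,984,900 ≈ 44,102.2 × g
Target RCF = 0.5 × 44,102.2 ≈ 22,051.1 × g
Your rotor: r = 12.6 / 2 = 6.3 cm
22,051.1 = 1.118 × 10⁻⁵ × 6.3 × N²
N² = 22,051.1 / (7.0434 × 10⁻⁵) = 313,074,651
N ≈ √313,074,651 ≈ 17,693.9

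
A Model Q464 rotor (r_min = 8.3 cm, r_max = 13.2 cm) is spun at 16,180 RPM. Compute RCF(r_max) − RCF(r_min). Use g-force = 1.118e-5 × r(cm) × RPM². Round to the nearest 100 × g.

14300 × g

ΔRCF = 1.118 × 10⁻⁵ × (r_max − r_min) × N² = 1.118 × 10⁻⁵ × 4.9 × 261,792,400 ≈ 14,341.5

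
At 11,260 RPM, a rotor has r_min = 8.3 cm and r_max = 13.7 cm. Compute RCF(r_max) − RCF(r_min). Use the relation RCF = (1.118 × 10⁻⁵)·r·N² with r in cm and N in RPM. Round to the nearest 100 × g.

ΔRCF ≈ 7700 ×g

RCF_max = 1.118 × 10⁻⁵ × 13.7 × (11260)² = 1.118 × 10⁻⁵ × 13.7 × 126,787,600 ≈ 19,419.5 × g
RCF_min = 1.118 × 10⁻⁵ × 8.3 × (11260)² = 1.118 × 10⁻⁵ × 8.3 × 126,787,600 ≈ 11,765.1 × g
ΔRCF = 19,419.5 − 11,765.1 = 7,654.4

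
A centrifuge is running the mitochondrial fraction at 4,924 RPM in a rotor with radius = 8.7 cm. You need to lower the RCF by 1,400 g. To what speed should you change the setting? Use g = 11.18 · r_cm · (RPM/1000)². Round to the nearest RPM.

N₂ ≈ 3139 RPM

Current RCF = 11.18 × 8.7 × (4.924)² = 11.18 × 8.7 × 24.245776 ≈ 2,358.3 × g
Target RCF = 2,358.3 − 1,400 = 958.3 × g
(N/1000)² = 958.3 / 97.266 = 9.852364
N = 1000 × √9.852364 ≈ 3,138.8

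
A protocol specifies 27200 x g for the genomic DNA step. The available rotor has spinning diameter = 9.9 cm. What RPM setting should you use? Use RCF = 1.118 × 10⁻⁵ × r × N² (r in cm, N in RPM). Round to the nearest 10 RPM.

N ≈ 22170 RPM

r = 9.9 / 2 = 4.95 cm
27,200 = 1.118 × 10⁻⁵ × 4.95 × N²
N² = 27,200 / (5.5341 × 10⁻⁵) = 491,498,166
N ≈ √491,498,166 ≈ 22,169.8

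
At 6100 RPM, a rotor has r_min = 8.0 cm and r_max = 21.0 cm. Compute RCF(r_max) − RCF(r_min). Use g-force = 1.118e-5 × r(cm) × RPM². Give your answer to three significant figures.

≈ 5410 ×g

RCF_max = 1.118 × 10⁻⁵ × 21 × (6100)² = 1.118 × 10⁻⁵ × 21 × 37,210,000 ≈ 8,736.2 × g
RCF_min = 1.118 × 10⁻⁵ × 8 × (6100)² = 1.118 × 10⁻⁵ × 8 × 37,210,000 ≈ 3,328.1 × g
ΔRCF = 8,736.2 − 3,328.1 = 5,408.1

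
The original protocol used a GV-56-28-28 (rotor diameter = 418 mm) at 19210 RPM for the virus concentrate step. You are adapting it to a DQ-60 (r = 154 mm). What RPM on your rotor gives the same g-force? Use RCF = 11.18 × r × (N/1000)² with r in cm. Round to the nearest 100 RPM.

Original rotor: r = 418 mm / 2 = 209 mm = 20.9 cm
RCF_original = 11.18 × 20.9 × (19.21)² = 11.18 × 20.9 × 369.0241 ≈ 86,226.9 × g
Your rotor: r = 154 mm = 15.4 cm
86,226.9 = 11.18 × 15.4 × (N/1000)²
(N/1000)² = 86,226.9 / 172.172 = 500.8184
N = 1000 × √500.8184 ≈ 22,379.0

≈ 22400 RPM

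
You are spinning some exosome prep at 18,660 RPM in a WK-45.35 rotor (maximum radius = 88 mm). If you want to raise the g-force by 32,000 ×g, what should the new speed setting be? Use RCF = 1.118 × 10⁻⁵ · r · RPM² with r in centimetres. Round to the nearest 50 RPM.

≈ 25950 RPM

r = 88 mm = 8.8 cm
Current RCF = 1.118 × 10⁻⁵ × 8.8 × (18660)² = 1.118 × 10⁻⁵ × 8.8 × 348,195,600 ≈ 34,256.9 × g
Target RCF = 34,256.9 + 32,000 = 66,256.9 × g
N² = 66,256.9 / (9.8384 × 10⁻⁵) = 673,451,984
N ≈ √673,451,984 ≈ 25,951.0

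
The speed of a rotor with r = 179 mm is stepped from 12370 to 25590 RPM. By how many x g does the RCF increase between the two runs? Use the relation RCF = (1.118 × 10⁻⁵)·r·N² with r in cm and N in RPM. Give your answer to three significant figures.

≈ 100000 x g

r = 179 mm = 17.9 cm
RCF₁ = 1.118 × 10⁻⁵ × 17.9 × (12370)² = 1.118 × 10⁻⁵ × 17.9 × 153,016,900 ≈ 30,622 × g
RCF₂ = 1.118 × 10⁻⁵ × 17.9 × (25590)² = 1.118 × 10⁻⁵ × 17.9 × 654,848,100 ≈ 131,049.5 × g
Increase = 131,049.5 − 30,622 = 100,427.5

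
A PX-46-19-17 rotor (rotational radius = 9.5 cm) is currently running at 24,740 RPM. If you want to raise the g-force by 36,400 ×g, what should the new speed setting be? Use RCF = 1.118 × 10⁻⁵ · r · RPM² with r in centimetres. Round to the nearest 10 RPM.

Current RCF = 1.118 × 10⁻⁵ × 9.5 × (24740)² = 1.118 × 10⁻⁵ × 9.5 × 612,067,600 ≈ 65,007.7 × g
Target RCF = 65,007.7 + 36,400 = 101,407.7 × g
N² = 101,407.7 / (10.621 × 10⁻⁵) = 954,784,860
N ≈ √954,784,860 ≈ 30,899.6

N₂ ≈ 30900 RPM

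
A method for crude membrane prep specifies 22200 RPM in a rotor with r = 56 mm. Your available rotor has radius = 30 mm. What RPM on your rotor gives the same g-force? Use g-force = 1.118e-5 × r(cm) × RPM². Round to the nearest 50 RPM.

30350 RPM

Original rotor: r = 56 mm = 5.6 cm
RCF_original = 1.118 × 10⁻⁵ × 5.6 × (22200)² = 1.118 × 10⁻⁵ × 5.6 × 492,840,000 ≈ 30,855.7 × g
Your rotor: r = 30 mm = 3.0 cm
30,855.7 = 1.118 × 10⁻⁵ × 3 × N²
N² = 30,855.7 / (3.354 × 10⁻⁵) = 919,967,203
N ≈ √919,967,203 ≈ 30,331.0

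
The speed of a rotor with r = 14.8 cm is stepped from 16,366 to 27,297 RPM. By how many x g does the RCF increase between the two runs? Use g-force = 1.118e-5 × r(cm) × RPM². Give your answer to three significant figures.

RCF₁ = 1.118 × 10⁻⁵ × 14.8 × (16366)² = 1.118 × 10⁻⁵ × 14.8 × 267,845,956 ≈ 44,318.9 × g
RCF₂ = 1.118 × 10⁻⁵ × 14.8 × (27297)² = 1.118 × 10⁻⁵ × 14.8 × 745,126,209 ≈ 123,291.6 × g
Increase = 123,291.6 − 44,318.9 = 78,972.7

79000 x g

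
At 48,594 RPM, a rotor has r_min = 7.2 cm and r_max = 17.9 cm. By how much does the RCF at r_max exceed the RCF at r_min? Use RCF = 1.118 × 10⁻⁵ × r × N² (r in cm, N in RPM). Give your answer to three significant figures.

282000 × g

RCF_max = 1.118 × 10⁻⁵ × 17.9 × (48594)² = 1.118 × 10⁻⁵ × 17.9 × 2,361,376,836 ≈ 472,563.5 × g
RCF_min = 1.118 × 10⁻⁵ × 7.2 × (48594)² = 1.118 × 10⁻⁵ × 7.2 × 2,361,376,836 ≈ 190,081.4 × g
ΔRCF = 472,563.5 − 190,081.4 = 282,482.1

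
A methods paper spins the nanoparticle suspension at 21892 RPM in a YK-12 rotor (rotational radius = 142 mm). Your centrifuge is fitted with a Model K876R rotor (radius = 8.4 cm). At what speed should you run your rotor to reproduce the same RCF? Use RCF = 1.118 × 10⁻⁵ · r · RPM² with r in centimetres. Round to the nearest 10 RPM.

Original rotor: r = 142 mm = 14.2 cm
RCF_original = 1.118 × 10⁻⁵ × 14.2 × (21892)² = 1.118 × 10⁻⁵ × 14.2 × 479,259,664 ≈ 76,085.3 × g
76,085.3 = 1.118 × 10⁻⁵ × 8.4 × N²
N² = 76,085.3 / (9.3912 × 10⁻⁵) = 810,176,548
N ≈ √810,176,548 ≈ 28,463.6

28460 RPM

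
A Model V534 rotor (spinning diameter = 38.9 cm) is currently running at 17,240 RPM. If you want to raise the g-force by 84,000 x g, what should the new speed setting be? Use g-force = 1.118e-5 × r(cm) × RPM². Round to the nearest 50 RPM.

≈ 26150 RPM

r = 38.9 / 2 = 19.45 cm
Current RCF = 1.118 × 10⁻⁵ × 19.45 × (17240)² = 1.118 × 10⁻⁵ × 19.45 × 297,217,600 ≈ 64,630.3 × g
Target RCF = 64,630.3 + 84,000 = 148,630.3 × g
N² = 148,630.3 / (21.7451 × 10⁻⁵) = 683,511,688
N ≈ √683,511,688 ≈ 26,144.1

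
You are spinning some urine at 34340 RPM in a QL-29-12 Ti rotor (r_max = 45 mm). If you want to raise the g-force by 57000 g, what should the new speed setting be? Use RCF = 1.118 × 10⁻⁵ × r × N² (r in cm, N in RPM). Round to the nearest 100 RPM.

r = 45 mm = 4.5 cm
Current RCF = 1.118 × 10⁻⁵ × 4.5 × (34340)² = 1.118 × 10⁻⁵ × 4.5 × 1,179,235,600 ≈ 59,327.3 × g
Target RCF = 59,327.3 + 57,000 = 116,327.3 × g
N² = 116,327.3 / (5.031 × 10⁻⁵) = 2,312,210,296
N ≈ √2,312,210,296 ≈ 48,085.4

48100 RPM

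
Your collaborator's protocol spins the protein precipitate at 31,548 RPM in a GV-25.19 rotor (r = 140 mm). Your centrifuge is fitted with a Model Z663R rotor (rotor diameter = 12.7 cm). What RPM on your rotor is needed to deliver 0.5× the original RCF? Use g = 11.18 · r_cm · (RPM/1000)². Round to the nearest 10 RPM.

Original rotor: r = 140 mm = 14.0 cm
RCF_original = 11.18 × 14 × (31.548)² = 11.18 × 14 × 995.276304 ≈ 155,780.6 × g
Target RCF = 0.5 × 155,780.6 ≈ 77,890.3 × g
Your rotor: r = 12.7 / 2 = 6.35 cm
77,890.3 = 11.18 × 6.35 × (N/1000)²
(N/1000)² = 77,890.3 / 70.993 = 1097.155
N = 1000 × √1097.155 ≈ 33,123.3

≈ 33120 RPM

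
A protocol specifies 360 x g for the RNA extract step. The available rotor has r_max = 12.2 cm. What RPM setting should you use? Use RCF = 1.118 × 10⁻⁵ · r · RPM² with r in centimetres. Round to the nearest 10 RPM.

360 = 1.118 × 10⁻⁵ × 12.2 × N²
N² = 360 / (13.6396 × 10⁻⁵) = 2,639,374
N ≈ √2,639,374 ≈ 1,624.6

N ≈ 1620 RPM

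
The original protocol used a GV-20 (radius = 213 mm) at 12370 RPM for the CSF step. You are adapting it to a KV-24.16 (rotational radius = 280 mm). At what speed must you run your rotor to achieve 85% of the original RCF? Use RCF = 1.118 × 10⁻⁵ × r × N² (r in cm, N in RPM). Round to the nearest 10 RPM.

Original rotor: r = 213 mm = 21.3 cm
RCF_original = 1.118 × 10⁻⁵ × 21.3 × (12370)² = 1.118 × 10⁻⁵ × 21.3 × 153,016,900 ≈ 36,438.5 × g
Target RCF = 0.85 × 36,438.5 ≈ 30,972.7 × g
Your rotor: r = 280 mm = 28.0 cm
30,972.7 = 1.118 × 10⁻⁵ × 28 × N²
N² = 30,972.7 / (31.304 × 10⁻⁵) = 98,941,669
N ≈ √98,941,669 ≈ 9,946.9

9950 RPM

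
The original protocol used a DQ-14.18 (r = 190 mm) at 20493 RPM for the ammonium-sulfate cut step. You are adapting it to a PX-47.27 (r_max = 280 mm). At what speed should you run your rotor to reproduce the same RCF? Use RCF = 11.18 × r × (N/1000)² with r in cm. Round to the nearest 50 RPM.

Original rotor: r = 190 mm = 19.0 cm
RCF_original = 11.18 × 19 × (20.493)² = 11.18 × 19 × 419.963049 ≈ 89,208.6 × g
Your rotor: r = 280 mm = 28.0 cm
89,208.6 = 11.18 × 28 × (N/1000)²
(N/1000)² = 89,208.6 / 313.04 = 284.9751
N = 1000 × √284.9751 ≈ 16,881.2

16900 RPM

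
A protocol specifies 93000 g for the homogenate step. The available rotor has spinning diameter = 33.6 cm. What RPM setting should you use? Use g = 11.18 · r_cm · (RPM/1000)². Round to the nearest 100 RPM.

r = 33.6 / 2 = 16.8 cm
RCF = 11.18 × r × (N/1000)²
93,000 = 11.18 × 16.8 × (N/1000)²
(N/1000)² = 93,000 / 187.824 = 495.1444
N = 1000 × √495.1444 ≈ 22,251.8

≈ 22300 RPM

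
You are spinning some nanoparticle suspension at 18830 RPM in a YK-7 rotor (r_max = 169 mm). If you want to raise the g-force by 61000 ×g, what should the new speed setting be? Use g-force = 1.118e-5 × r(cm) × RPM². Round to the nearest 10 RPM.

≈ 26030 RPM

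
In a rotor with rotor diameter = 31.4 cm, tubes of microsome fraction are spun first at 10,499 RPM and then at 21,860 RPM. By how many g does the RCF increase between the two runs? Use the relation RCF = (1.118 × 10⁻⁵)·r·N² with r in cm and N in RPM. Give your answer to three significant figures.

≈ 64500 g

r = 31.4 / 2 = 15.7 cm
RCF₁ = 1.118 × 10⁻⁵ × 15.7 × (10499)² = 1.118 × 10⁻⁵ × 15.7 × 110,229,001 ≈ 19,348.1 × g
RCF₂ = 1.118 × 10⁻⁵ × 15.7 × (21860)² = 1.118 × 10⁻⁵ × 15.7 × 477,859,600 ≈ 83,876.8 × g
Increase = 83,876.8 − 19,348.1 = 64,528.7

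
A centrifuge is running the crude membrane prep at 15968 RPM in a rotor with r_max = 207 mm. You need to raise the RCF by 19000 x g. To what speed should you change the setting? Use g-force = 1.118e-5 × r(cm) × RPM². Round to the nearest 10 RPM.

r = 207 mm = 20.7 cm
Current RCF = 1.118 × 10⁻⁵ × 20.7 × (15968)² = 1.118 × 10⁻⁵ × 20.7 × 254,977,024 ≈ 59,008.3 × g
Target RCF = 59,008.3 + 19,000 = 78,008.3 × g
N² = 78,008.3 / (23.1426 × 10⁻⁵) = 337,076,647
N ≈ √337,076,647 ≈ 18,359.6

N₂ ≈ 18360 RPM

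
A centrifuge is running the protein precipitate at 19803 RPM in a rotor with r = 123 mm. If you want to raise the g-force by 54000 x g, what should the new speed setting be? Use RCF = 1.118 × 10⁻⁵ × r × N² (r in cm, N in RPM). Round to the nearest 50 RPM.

r = 123 mm = 12.3 cm
Current RCF = 1.118 × 10⁻⁵ × 12.3 × (19803)² = 1.118 × 10⁻⁵ × 12.3 × 392,158,809 ≈ 53,927.3 × g
Target RCF = 53,927.3 + 54,000 = 107,927.3 × g
N² = 107,927.3 / (13.7514 × 10⁻⁵) = 784,845,907
N ≈ √784,845,907 ≈ 28,015.1

≈ 28000 RPM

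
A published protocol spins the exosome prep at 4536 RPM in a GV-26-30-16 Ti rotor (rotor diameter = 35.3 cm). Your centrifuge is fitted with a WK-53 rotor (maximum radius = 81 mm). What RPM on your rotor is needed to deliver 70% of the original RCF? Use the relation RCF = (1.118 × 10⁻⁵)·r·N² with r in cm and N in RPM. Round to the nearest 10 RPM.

Original rotor: r = 35.3 / 2 = 17.65 cm
RCF_original = 1.118 × 10⁻⁵ × 17.65 × (4536)² = 1.118 × 10⁻⁵ × 17.65 × 20,575,296 ≈ 4,060.1 × g
Target RCF = 0.7 × 4,060.1 ≈ 2,842.1 × g
Your rotor: r = 81 mm = 8.1 cm
2,842.1 = 1.118 × 10⁻⁵ × 8.1 × N²
N² = 2,842.1 / (9.0558 × 10⁻⁵) = 31,384,306
N ≈ √31,384,306 ≈ 5,602.2

5600 RPM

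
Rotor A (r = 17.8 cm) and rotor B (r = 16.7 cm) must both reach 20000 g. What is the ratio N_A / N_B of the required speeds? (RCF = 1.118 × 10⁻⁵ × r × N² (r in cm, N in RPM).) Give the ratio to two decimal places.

0.97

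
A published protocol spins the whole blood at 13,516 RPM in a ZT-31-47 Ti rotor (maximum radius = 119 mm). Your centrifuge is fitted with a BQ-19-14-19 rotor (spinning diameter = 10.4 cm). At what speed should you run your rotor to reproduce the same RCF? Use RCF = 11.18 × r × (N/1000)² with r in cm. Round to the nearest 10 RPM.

Original rotor: r = 119 mm = 11.9 cm
RCF_original = 11.18 × 11.9 × (13.516)² = 11.18 × 11.9 × 182.682256 ≈ 24,304.4 × g
Your rotor: r = 10.4 / 2 = 5.2 cm
24,304.4 = 11.18 × 5.2 × (N/1000)²
(N/1000)² = 24,304.4 / 58.136 = 418.0611
N = 1000 × √418.0611 ≈ 20,446.5

≈ 20450 RPM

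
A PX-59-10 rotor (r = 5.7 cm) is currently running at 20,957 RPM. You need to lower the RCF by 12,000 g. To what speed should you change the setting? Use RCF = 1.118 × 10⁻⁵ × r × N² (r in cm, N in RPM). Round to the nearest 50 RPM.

Current RCF = 1.118 × 10⁻⁵ × 5.7 × (20957)² = 1.118 × 10⁻⁵ × 5.7 × 439,195,849 ≈ 27,988.2 × g
Target RCF = 27,988.2 − 12,000 = 15,988.2 × g
N² = 15,988.2 / (6.3726 × 10⁻⁵) = 250,889,747
N ≈ √250,889,747 ≈ 15,839.5

≈ 15850 RPM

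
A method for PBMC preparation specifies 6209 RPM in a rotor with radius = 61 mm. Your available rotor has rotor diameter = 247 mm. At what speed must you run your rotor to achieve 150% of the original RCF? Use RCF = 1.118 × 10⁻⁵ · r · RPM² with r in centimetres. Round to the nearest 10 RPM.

5340 RPM

Original rotor: r = 61 mm = 6.1 cm
RCF_original = 1.118 × 10⁻⁵ × 6.1 × (6209)² = 1.118 × 10⁻⁵ × 6.1 × 38,551,681 ≈ 2,629.1 × g
Target RCF = 1.5 × 2,629.1 ≈ 3,943.6 × g
Your rotor: r = 247 mm / 2 = 123.5 mm = 12.35 cm
3,943.6 = 1.118 × 10⁻⁵ × 12.35 × N²
N² = 3,943.6 / (13.8073 × 10⁻⁵) = 28,561,703
N ≈ √28,561,703 ≈ 5,344.3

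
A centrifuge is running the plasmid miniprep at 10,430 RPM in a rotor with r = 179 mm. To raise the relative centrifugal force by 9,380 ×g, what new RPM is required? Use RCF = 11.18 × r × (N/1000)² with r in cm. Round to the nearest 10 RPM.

r = 179 mm = 17.9 cm
Current RCF = 11.18 × 17.9 × (10.43)² = 11.18 × 17.9 × 108.7849 ≈ 21,770.3 × g
Target RCF = 21,770.3 + 9,380 = 31,150.3 × g
(N/1000)² = 31,150.3 / 200.122 = 155.6565
N = 1000 × √155.6565 ≈ 12,476.2

12480 RPM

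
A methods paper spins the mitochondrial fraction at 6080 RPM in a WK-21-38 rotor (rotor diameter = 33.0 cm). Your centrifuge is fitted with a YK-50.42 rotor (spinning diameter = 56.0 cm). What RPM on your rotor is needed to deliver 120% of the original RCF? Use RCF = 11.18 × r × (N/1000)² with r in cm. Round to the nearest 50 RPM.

5100 RPM

Original rotor: r = 33.0 / 2 = 16.5 cm
RCF_original = 11.18 × 16.5 × (6.08)² = 11.18 × 16.5 × 36.9664 ≈ 6,819.2 × g
Target RCF = 1.2 × 6,819.2 ≈ 8,183 × g
Your rotor: r = 56.0 / 2 = 28 cm
8,183 = 11.18 × 28 × (N/1000)²
(N/1000)² = 8,183 / 313.04 = 26.14043
N = 1000 × √26.14043 ≈ 5,112.8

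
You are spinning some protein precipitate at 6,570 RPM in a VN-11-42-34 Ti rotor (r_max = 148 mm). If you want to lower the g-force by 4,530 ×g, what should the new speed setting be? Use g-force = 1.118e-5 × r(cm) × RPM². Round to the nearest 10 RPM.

r = 148 mm = 14.8 cm
Current RCF = 1.118 × 10⁻⁵ × 14.8 × (6570)² = 1.118 × 10⁻⁵ × 14.8 × 43,164,900 ≈ 7,142.2 × g
Target RCF = 7,142.2 − 4,530 = 2,612.2 × g
N² = 2,612.2 / (16.5464 × 10⁻⁵) = 15,787,120
N ≈ √15,787,120 ≈ 3,973.3

N₂ ≈ 3970 RPM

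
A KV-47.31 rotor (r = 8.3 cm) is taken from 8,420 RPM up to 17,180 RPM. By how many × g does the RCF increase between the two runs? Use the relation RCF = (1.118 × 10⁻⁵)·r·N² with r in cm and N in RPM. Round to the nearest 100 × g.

RCF₁ = 1.118 × 10⁻⁵ × 8.3 × (8420)² = 1.118 × 10⁻⁵ × 8.3 × 70,896,400 ≈ 6,578.8 × g
RCF₂ = 1.118 × 10⁻⁵ × 8.3 × (17180)² = 1.118 × 10⁻⁵ × 8.3 × 295,152,400 ≈ 27,388.4 × g
Increase = 27,388.4 − 6,578.8 = 20,809.6

≈ 20800 × g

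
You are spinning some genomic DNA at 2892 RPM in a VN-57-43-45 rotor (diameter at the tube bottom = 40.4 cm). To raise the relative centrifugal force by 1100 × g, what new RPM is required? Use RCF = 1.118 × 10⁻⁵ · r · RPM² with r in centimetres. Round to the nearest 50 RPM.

≈ 3650 RPM

r = 40.4 / 2 = 20.2 cm
Current RCF = 1.118 × 10⁻⁵ × 20.2 × (2892)² = 1.118 × 10⁻⁵ × 20.2 × 8,363,664 ≈ 1,888.8 × g
Target RCF = 1,888.8 + 1,100 = 2,988.8 × g
N² = 2,988.8 / (22.5836 × 10⁻⁵) = 13,234,382
N ≈ √13,234,382 ≈ 3,637.9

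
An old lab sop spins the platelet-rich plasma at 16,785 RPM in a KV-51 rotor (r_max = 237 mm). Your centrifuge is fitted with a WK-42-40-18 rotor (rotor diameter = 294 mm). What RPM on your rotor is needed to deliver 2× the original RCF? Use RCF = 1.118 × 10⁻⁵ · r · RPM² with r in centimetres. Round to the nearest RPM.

≈ 30141 RPM

Original rotor: r = 237 mm = 23.7 cm
RCF_original = 1.118 × 10⁻⁵ × 23.7 × (16785)² = 1.118 × 10⁻⁵ × 23.7 × 281,736,225 ≈ 74,650.5 × g
Target RCF = 2 × 74,650.5 ≈ 149,301 × g
Your rotor: r = 294 mm / 2 = 147 mm = 14.7 cm
149,301 = 1.118 × 10⁻⁵ × 14.7 × N²
N² = 149,301 / (16.4346 × 10⁻⁵) = 908,455,332
N ≈ √908,455,332 ≈ 30,140.6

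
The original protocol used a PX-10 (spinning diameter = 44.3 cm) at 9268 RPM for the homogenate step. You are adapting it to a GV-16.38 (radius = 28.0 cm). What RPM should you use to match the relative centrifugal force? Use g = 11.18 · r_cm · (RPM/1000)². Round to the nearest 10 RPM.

≈ 8240 RPM

Original rotor: r = 44.3 / 2 = 22.15 cm
RCF_original = 11.18 × 22.15 × (9.268)² = 11.18 × 22.15 × 85.895824 ≈ 21,271 × g
21,271 = 11.18 × 28 × (N/1000)²
(N/1000)² = 21,271 / 313.04 = 67.94978
N = 1000 × √67.94978 ≈ 8,243.2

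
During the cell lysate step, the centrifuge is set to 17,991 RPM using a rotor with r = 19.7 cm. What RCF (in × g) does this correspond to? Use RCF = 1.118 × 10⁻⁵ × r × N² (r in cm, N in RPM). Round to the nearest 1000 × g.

71000 × g

RCF = 1.118 × 10⁻⁵ × r × N²
RCF = 1.118 × 10⁻⁵ × 19.7 × (17991)² = 1.118 × 10⁻⁵ × 19.7 × 323,676,081 ≈ 71,288.4 × g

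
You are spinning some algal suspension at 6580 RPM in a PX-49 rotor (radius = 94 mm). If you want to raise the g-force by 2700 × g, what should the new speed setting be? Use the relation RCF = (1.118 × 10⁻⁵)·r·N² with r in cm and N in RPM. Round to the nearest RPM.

r = 94 mm = 9.4 cm
Current RCF = 1.118 × 10⁻⁵ × 9.4 × (6580)² = 1.118 × 10⁻⁵ × 9.4 × 43,296,400 ≈ 4,550.1 × g
Target RCF = 4,550.1 + 2,700 = 7,250.1 × g
N² = 7,250.1 / (10.5092 × 10⁻⁵) = 68,988,125
N ≈ √68,988,125 ≈ 8,305.9

8306 RPM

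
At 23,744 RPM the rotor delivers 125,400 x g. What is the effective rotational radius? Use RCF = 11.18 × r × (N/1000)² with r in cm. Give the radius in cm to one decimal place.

r ≈ 19.9 cm

125400 = 11.18 × r × (23.744)²
r = 125400 / (11.18 × 563.777536) = 125400 / 6303.033 ≈ 19.895 cm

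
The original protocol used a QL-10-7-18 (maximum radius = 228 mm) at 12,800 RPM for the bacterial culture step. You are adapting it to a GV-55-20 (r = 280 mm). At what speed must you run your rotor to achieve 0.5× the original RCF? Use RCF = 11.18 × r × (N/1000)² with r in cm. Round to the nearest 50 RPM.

8150 RPM

Original rotor: r = 228 mm = 22.8 cm
RCF_original = 11.18 × 22.8 × (12.8)² = 11.18 × 22.8 × 163.84 ≈ 41,763.5 × g
Target RCF = 0.5 × 41,763.5 ≈ 20,881.8 × g
Your rotor: r = 280 mm = 28.0 cm
20,881.8 = 11.18 × 28 × (N/1000)²
(N/1000)² = 20,881.8 / 313.04 = 66.70649
N = 1000 × √66.70649 ≈ 8,167.4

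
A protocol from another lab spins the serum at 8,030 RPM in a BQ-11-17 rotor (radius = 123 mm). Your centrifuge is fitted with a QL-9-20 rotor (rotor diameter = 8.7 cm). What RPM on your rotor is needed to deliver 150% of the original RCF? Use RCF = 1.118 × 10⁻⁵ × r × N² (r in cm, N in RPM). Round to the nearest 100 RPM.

16500 RPM

Original rotor: r = 123 mm = 12.3 cm
RCF_original = 1.118 × 10⁻⁵ × 12.3 × (8030)² = 1.118 × 10⁻⁵ × 12.3 × 64,480,900 ≈ 8,867 × g
Target RCF = 1.5 × 8,867 ≈ 13,300.5 × g
Your rotor: r = 8.7 / 2 = 4.35 cm
13,300.5 = 1.118 × 10⁻⁵ × 4.35 × N²
N² = 13,300.5 / (4.8633 × 10⁻⁵) = 273,487,138
N ≈ √273,487,138 ≈ 16,537.4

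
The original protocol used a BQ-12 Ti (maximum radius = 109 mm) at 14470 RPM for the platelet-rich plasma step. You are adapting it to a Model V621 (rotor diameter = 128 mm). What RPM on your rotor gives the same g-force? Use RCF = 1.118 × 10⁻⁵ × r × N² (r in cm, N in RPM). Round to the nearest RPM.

18884 RPM

Original rotor: r = 109 mm = 10.9 cm
RCF = 1.118 × 10⁻⁵ × r × N²
RCF_original = 1.118 × 10⁻⁵ × 10.9 × (14470)² = 1.118 × 10⁻⁵ × 10.9 × 209,380,900 ≈ 25,515.6 × g
Your rotor: r = 128 mm / 2 = 64 mm = 6.4 cm
25,515.6 = 1.118 × 10⁻⁵ × 6.4 × N²
N² = 25,515.6 / (7.1552 × 10⁻⁵) = 356,602,191
N ≈ √356,602,191 ≈ 18,883.9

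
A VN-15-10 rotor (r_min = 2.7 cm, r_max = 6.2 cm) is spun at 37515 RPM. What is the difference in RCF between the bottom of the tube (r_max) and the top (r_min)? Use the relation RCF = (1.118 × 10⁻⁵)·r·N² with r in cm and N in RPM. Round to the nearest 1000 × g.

55000 g

RCF_max = 1.118 × 10⁻⁵ × 6.2 × (37515)² = 1.118 × 10⁻⁵ × 6.2 × 1,407,375,225 ≈ 97,553.6 × g
RCF_min = 1.118 × 10⁻⁵ × 2.7 × (37515)² = 1.118 × 10⁻⁵ × 2.7 × 1,407,375,225 ≈ 42,483 × g
ΔRCF = 97,553.6 − 42,483 = 55,070.6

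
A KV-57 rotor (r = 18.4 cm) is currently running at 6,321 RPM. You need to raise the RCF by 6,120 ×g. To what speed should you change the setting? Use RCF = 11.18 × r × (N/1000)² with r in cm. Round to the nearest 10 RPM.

≈ 8350 RPM

Current RCF = 11.18 × 18.4 × (6.321)² = 11.18 × 18.4 × 39.955041 ≈ 8,219.2 × g
Target RCF = 8,219.2 + 6,120 = 14,339.2 × g
(N/1000)² = 14,339.2 / 205.712 = 69.70522
N = 1000 × √69.70522 ≈ 8,349.0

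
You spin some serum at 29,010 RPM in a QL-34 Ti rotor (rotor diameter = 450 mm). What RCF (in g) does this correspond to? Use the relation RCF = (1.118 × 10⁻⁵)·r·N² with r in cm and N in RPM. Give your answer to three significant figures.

RCF ≈ 212000 g

r = 450 mm / 2 = 225 mm = 22.5 cm
RCF = 1.118 × 10⁻⁵ × r × N²
RCF = 1.118 × 10⁻⁵ × 22.5 × (29010)² = 1.118 × 10⁻⁵ × 22.5 × 841,580,100 ≈ 211,699.5 × g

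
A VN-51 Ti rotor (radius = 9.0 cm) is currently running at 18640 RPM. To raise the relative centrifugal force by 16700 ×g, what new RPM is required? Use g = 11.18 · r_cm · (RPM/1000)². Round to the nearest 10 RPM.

22660 RPM

Current RCF = 11.18 × 9 × (18.64)² = 11.18 × 9 × 347.4496 ≈ 34,960.4 × g
Target RCF = 34,960.4 + 16,700 = 51,660.4 × g
(N/1000)² = 51,660.4 / 100.62 = 513.4208
N = 1000 × √513.4208 ≈ 22,658.8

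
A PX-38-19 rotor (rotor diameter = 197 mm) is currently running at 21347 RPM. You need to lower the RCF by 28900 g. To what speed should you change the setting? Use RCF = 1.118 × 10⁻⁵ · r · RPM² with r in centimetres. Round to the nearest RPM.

≈ 13902 RPM

r = 197 mm / 2 = 98.5 mm = 9.85 cm
Current RCF = 1.118 × 10⁻⁵ × 9.85 × (21347)² = 1.118 × 10⁻⁵ × 9.85 × 455,694,409 ≈ 50,182.4 × g
Target RCF = 50,182.4 − 28,900 = 21,282.4 × g
N² = 21,282.4 / (11.0123 × 10⁻⁵) = 193,260,264
N ≈ √193,260,264 ≈ 13,901.8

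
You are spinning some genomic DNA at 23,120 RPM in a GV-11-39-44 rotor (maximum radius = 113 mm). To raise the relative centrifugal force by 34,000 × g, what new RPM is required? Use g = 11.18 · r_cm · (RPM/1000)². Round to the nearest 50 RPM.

r = 113 mm = 11.3 cm
Current RCF = 11.18 × 11.3 × (23.12)² = 11.18 × 11.3 × 534.5344 ≈ 67,529.9 × g
Target RCF = 67,529.9 + 34,000 = 101,529.9 × g
(N/1000)² = 101,529.9 / 126.334 = 803.6625
N = 1000 × √803.6625 ≈ 28,348.9

28350 RPM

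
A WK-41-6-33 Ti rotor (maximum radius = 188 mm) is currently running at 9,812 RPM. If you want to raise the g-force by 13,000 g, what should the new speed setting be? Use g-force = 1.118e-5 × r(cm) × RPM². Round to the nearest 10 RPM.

r = 188 mm = 18.8 cm
Current RCF = 1.118 × 10⁻⁵ × 18.8 × (9812)² = 1.118 × 10⁻⁵ × 18.8 × 96,275,344 ≈ 20,235.5 × g
Target RCF = 20,235.5 + 13,000 = 33,235.5 × g
N² = 33,235.5 / (21.0184 × 10⁻⁵) = 158,125,737
N ≈ √158,125,737 ≈ 12,574.8

≈ 12570 RPM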